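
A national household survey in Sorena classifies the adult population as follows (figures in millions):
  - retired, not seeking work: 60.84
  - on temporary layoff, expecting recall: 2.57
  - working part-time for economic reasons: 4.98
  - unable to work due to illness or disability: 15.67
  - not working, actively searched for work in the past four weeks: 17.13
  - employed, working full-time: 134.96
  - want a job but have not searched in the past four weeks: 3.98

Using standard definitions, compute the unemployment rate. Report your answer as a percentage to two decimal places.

Unemployment rate ≈ 12.34%.

Employed = 4.98 + 134.96 = 139.94 million (anyone who worked, including part-time for economic reasons, counts as employed).
Unemployed = 2.57 + 17.13 = 19.70 million (jobless and actively searching, or on temporary layoff).
Labor force = 139.94 + 19.70 = 159.64 million.
Unemployment rate = 19.70 / 159.64 = 12.34%.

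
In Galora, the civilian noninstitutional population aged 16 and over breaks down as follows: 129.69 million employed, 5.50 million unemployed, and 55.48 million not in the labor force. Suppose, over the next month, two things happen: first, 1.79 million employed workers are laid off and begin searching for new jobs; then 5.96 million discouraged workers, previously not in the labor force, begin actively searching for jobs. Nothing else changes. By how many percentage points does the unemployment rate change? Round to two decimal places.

The unemployment rate changes by +5.32 percentage points.

Initially, labor force = 129.69 + 5.50 = 135.19 million, so u = 5.50/135.19 = 4.07%.
After the first change, employed falls and unemployed rises by 1.79; labor force unchanged → E = 127.90, U = 7.29, labor force = 135.19 million.
After the second change, unemployed and labor force both rise by 5.96 → E = 127.90, U = 13.25, labor force = 141.15 million.
New unemployment rate = 13.25 / 141.15 = 9.39%.
Change = 9.39% − 4.07% = +5.32 percentage points.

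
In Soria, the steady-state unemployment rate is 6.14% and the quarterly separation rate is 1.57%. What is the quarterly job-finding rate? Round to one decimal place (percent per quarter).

From u* = s/(s+f): f = s·(1−u)/u.
f = 1.57 × (1 − 0.0614) / 0.0614 = 1.4736 / 0.0614 ≈ 24.0% per quarter.

Job-finding rate ≈ 24.0% per quarter.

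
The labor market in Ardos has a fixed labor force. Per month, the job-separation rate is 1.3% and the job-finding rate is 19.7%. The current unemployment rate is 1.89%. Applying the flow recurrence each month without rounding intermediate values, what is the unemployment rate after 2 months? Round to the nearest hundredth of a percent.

Unemployment rate after two months ≈ 3.51%.

With a fixed labor force, u_{t+1} = u_t + s·(1−u_t) − f·u_t = u_t·(1−s−f) + s.
Here 1−s−f = 0.790 and s = 0.013.
u_1 = 0.018900 × 0.790 + 0.013 = 0.027931.
u_2 = 0.027931 × 0.790 + 0.013 = 0.035065.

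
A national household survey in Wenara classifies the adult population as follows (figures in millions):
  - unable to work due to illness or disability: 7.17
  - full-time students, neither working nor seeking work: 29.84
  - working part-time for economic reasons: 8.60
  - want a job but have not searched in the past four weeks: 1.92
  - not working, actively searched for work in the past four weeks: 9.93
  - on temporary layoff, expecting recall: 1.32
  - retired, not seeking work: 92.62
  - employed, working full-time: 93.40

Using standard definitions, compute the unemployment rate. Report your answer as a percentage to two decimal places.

Unemployment rate ≈ 9.93%.

Employed = 8.60 + 93.40 = 102.00 million (anyone who worked, including part-time for economic reasons, counts as employed).
Unemployed = 9.93 + 1.32 = 11.25 million (jobless and actively searching, or on temporary layoff).
Labor force = 102.00 + 11.25 = 113.25 million.
Unemployment rate = 11.25 / 113.25 = 9.93%.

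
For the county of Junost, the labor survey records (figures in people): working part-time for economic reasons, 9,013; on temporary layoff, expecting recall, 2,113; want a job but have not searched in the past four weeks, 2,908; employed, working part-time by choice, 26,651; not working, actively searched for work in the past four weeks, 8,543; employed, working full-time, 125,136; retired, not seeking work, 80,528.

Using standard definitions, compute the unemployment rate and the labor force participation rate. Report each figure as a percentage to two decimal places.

Unemployment rate ≈ 6.22%; labor force participation rate ≈ 67.27%.

Employed = 9,013 + 26,651 + 125,136 = 160,800 (anyone who worked, including part-time for economic reasons, counts as employed).
Unemployed = 2,113 + 8,543 = 10,656 (jobless and actively searching, or on temporary layoff).
Labor force = 160,800 + 10,656 = 171,456.
Not in labor force = 2,908 + 80,528 = 83,436 (those not working and not actively searching are outside the labor force — including those who want a job but have given up searching).
Civilian working-age population = 171,456 + 83,436 = 254,892.
Unemployment rate = 10,656 / 171,456 = 6.22%.
Labor force participation rate = 171,456 / 254,892 = 67.27%.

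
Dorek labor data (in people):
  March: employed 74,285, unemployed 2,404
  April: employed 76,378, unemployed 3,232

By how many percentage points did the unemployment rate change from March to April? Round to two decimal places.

March: labor force = 74,285 + 2,404 = 76,689; u = 2,404/76,689 = 3.13%.
April: labor force = 76,378 + 3,232 = 79,610; u = 3,232/79,610 = 4.06%.
Change = 4.06% − 3.13% = +0.93 pp.

The unemployment rate changed by +0.93 percentage points.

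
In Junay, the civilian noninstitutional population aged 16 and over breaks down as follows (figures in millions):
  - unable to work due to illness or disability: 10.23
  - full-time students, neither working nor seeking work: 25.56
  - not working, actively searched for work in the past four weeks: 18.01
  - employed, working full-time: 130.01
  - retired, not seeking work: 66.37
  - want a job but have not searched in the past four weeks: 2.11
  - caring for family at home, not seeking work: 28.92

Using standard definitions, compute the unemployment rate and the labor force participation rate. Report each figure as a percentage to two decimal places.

Employed = 130.01 million.
Unemployed = 18.01 million.
Labor force = 130.01 + 18.01 = 148.02 million.
Not in labor force = 10.23 + 25.56 + 66.37 + 2.11 + 28.92 = 133.19 million (those not working and not actively searching are outside the labor force — including those who want a job but have given up searching).
Civilian working-age population = 148.02 + 133.19 = 281.21 million.
Unemployment rate = 18.01 / 148.02 = 12.17%.
Labor force participation rate = 148.02 / 281.21 = 52.64%.

Unemployment rate ≈ 12.17%; labor force participation rate ≈ 52.64%.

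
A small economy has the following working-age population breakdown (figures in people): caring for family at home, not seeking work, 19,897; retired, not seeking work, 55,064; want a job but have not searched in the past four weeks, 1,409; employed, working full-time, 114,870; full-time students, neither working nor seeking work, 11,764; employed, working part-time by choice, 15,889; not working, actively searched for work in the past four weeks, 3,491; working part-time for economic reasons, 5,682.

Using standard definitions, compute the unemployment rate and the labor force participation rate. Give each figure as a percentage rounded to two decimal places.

Employed = 114,870 + 15,889 + 5,682 = 136,441 (anyone who worked, including part-time for economic reasons, counts as employed).
Unemployed = 3,491.
Labor force = 136,441 + 3,491 = 139,932.
Not in labor force = 19,897 + 55,064 + 1,409 + 11,764 = 88,134 (those not working and not actively searching are outside the labor force — including those who want a job but have given up searching).
Civilian working-age population = 139,932 + 88,134 = 228,066.
Unemployment rate = 3,491 / 139,932 = 2.49%.
Labor force participation rate = 139,932 / 228,066 = 61.36%.

Unemployment rate ≈ 2.49%; labor force participation rate ≈ 61.36%.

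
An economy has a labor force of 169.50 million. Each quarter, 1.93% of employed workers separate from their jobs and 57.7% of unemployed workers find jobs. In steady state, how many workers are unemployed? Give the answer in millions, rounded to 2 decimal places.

About 5.49 million are unemployed in steady state.

Steady-state unemployment rate u* = s/(s+f) = 1.93/(1.93+57.7) = 0.032366.
Unemployed = u* × labor force = 0.032366 × 169.50 ≈ 5.49 million.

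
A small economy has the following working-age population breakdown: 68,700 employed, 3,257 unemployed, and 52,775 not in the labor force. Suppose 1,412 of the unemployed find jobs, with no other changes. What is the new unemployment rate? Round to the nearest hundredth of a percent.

New unemployment rate ≈ 2.56%.

Initially, labor force = 68,700 + 3,257 = 71,957, so u = 3,257/71,957 = 4.53%.
After the change, unemployed falls and employed rises by 1,412; labor force unchanged → E = 70,112, U = 1,845, labor force = 71,957.
New unemployment rate = 1,845 / 71,957 = 2.56%.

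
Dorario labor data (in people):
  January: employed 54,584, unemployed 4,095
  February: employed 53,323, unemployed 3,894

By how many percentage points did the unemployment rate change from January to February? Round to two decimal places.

The unemployment rate changed by −0.17 percentage points.

January: labor force = 54,584 + 4,095 = 58,679; u = 4,095/58,679 = 6.98%.
February: labor force = 53,323 + 3,894 = 57,217; u = 3,894/57,217 = 6.81%.
Change = 6.81% − 6.98% = −0.17 pp.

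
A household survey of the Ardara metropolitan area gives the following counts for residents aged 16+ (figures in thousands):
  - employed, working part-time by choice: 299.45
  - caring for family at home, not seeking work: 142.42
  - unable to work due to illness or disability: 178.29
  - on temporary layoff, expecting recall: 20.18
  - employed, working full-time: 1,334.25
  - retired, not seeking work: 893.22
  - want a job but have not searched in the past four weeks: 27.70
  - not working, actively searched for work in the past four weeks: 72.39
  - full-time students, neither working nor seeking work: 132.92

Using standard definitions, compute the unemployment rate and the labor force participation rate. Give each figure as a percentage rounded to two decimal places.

Unemployment rate ≈ 5.36%; labor force participation rate ≈ 55.67%.

Employed = 299.45 + 1,334.25 = 1,633.70 thousand.
Unemployed = 20.18 + 72.39 = 92.57 thousand (jobless and actively searching, or on temporary layoff).
Labor force = 1,633.70 + 92.57 = 1,726.27 thousand.
Not in labor force = 142.42 + 178.29 + 893.22 + 27.70 + 132.92 = 1,374.55 thousand (those not working and not actively searching are outside the labor force — including those who want a job but have given up searching).
Civilian working-age population = 1,726.27 + 1,374.55 = 3,100.82 thousand.
Unemployment rate = 92.57 / 1,726.27 = 5.36%.
Labor force participation rate = 1,726.27 / 3,100.82 = 55.67%.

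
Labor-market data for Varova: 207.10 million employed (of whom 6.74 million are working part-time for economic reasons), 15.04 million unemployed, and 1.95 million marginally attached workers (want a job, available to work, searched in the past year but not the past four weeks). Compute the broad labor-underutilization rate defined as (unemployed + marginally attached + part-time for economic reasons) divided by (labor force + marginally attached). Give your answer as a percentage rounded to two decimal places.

Labor force = 207.10 + 15.04 = 222.14 million.
Numerator = 15.04 + 1.95 + 6.74 = 23.73 million.
Denominator = 222.14 + 1.95 = 224.09 million.
Broad rate = 23.73 / 224.09 = 10.59%.

Broad underutilization rate ≈ 10.59%.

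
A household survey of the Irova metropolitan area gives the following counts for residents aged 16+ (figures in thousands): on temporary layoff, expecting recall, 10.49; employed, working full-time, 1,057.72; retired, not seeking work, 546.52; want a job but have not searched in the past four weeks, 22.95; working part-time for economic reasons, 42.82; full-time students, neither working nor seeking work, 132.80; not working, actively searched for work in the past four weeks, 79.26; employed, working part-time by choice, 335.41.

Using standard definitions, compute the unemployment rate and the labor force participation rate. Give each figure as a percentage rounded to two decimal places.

Unemployment rate ≈ 5.88%; labor force participation rate ≈ 68.48%.

Employed = 1,057.72 + 42.82 + 335.41 = 1,435.95 thousand (anyone who worked, including part-time for economic reasons, counts as employed).
Unemployed = 10.49 + 79.26 = 89.75 thousand (jobless and actively searching, or on temporary layoff).
Labor force = 1,435.95 + 89.75 = 1,525.70 thousand.
Not in labor force = 546.52 + 22.95 + 132.80 = 702.27 thousand (those not working and not actively searching are outside the labor force — including those who want a job but have given up searching).
Civilian working-age population = 1,525.70 + 702.27 = 2,227.97 thousand.
Unemployment rate = 89.75 / 1,525.70 = 5.88%.
Labor force participation rate = 1,525.70 / 2,227.97 = 68.48%.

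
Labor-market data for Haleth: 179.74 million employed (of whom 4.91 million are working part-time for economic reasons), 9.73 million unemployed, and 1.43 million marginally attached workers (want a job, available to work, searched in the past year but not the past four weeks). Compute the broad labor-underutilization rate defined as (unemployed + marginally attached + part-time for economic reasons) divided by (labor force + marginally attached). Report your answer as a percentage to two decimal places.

Labor force = 179.74 + 9.73 = 189.47 million.
Numerator = 9.73 + 1.43 + 4.91 = 16.07 million.
Denominator = 189.47 + 1.43 = 190.90 million.
Broad rate = 16.07 / 190.90 = 8.42%.

Broad underutilization rate ≈ 8.42%.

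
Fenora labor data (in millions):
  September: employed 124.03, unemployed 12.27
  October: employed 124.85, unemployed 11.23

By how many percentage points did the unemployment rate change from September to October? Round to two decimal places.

The unemployment rate changed by −0.75 percentage points.

September: labor force = 124.03 + 12.27 = 136.30; u = 12.27/136.30 = 9.00%.
October: labor force = 124.85 + 11.23 = 136.08; u = 11.23/136.08 = 8.25%.
Change = 8.25% − 9.00% = −0.75 pp.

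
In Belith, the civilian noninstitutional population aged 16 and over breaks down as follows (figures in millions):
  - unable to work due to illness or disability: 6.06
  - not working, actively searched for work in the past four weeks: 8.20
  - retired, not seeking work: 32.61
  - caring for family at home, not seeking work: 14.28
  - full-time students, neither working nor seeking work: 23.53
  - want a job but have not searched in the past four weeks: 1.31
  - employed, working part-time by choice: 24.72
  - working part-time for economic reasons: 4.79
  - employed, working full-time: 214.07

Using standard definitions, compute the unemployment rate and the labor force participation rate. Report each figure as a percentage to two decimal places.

Employed = 24.72 + 4.79 + 214.07 = 243.58 million (anyone who worked, including part-time for economic reasons, counts as employed).
Unemployed = 8.20 million.
Labor force = 243.58 + 8.20 = 251.78 million.
Not in labor force = 6.06 + 32.61 + 14.28 + 23.53 + 1.31 = 77.79 million (those not working and not actively searching are outside the labor force — including those who want a job but have given up searching).
Civilian working-age population = 251.78 + 77.79 = 329.57 million.
Unemployment rate = 8.20 / 251.78 = 3.26%.
Labor force participation rate = 251.78 / 329.57 = 76.40%.

Unemployment rate ≈ 3.26%; labor force participation rate ≈ 76.40%.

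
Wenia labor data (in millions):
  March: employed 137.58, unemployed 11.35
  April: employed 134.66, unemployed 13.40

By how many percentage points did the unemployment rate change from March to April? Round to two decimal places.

March: labor force = 137.58 + 11.35 = 148.93; u = 11.35/148.93 = 7.62%.
April: labor force = 134.66 + 13.40 = 148.06; u = 13.40/148.06 = 9.05%.
Change = 9.05% − 7.62% = +1.43 pp.

The unemployment rate changed by +1.43 percentage points.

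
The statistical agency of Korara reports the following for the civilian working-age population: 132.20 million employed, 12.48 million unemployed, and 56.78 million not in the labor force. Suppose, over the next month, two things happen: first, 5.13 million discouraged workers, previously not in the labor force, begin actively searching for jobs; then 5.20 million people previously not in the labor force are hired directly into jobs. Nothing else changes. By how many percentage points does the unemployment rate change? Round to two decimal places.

The unemployment rate changes by +2.73 percentage points.

Initially, labor force = 132.20 + 12.48 = 144.68 million, so u = 12.48/144.68 = 8.63%.
After the first change, unemployed and labor force both rise by 5.13 → E = 132.20, U = 17.61, labor force = 149.81 million.
After the second change, employed and labor force both rise by 5.20; unemployed unchanged → E = 137.40, U = 17.61, labor force = 155.01 million.
New unemployment rate = 17.61 / 155.01 = 11.36%.
Change = 11.36% − 8.63% = +2.73 percentage points.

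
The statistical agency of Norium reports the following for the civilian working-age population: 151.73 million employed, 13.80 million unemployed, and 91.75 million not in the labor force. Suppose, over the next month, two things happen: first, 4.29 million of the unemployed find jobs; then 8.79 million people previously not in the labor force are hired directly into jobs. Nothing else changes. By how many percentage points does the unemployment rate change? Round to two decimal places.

Initially, labor force = 151.73 + 13.80 = 165.53 million, so u = 13.80/165.53 = 8.34%.
After the first change, unemployed falls and employed rises by 4.29; labor force unchanged → E = 156.02, U = 9.51, labor force = 165.53 million.
After the second change, employed and labor force both rise by 8.79; unemployed unchanged → E = 164.81, U = 9.51, labor force = 174.32 million.
New unemployment rate = 9.51 / 174.32 = 5.46%.
Change = 5.46% − 8.34% = −2.88 percentage points.

The unemployment rate changes by −2.88 percentage points.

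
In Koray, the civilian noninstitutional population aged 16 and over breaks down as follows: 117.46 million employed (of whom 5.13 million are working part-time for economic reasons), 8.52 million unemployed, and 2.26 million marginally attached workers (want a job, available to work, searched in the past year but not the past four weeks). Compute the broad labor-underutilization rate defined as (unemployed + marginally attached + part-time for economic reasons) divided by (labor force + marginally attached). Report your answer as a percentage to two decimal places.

Broad underutilization rate ≈ 12.41%.

Labor force = 117.46 + 8.52 = 125.98 million.
Numerator = 8.52 + 2.26 + 5.13 = 15.91 million.
Denominator = 125.98 + 2.26 = 128.24 million.
Broad rate = 15.91 / 128.24 = 12.41%.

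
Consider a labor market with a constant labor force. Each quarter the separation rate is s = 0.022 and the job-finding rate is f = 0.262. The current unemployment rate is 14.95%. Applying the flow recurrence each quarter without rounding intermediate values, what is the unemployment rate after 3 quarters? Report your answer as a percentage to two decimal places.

With a fixed labor force, u_{t+1} = u_t + s·(1−u_t) − f·u_t = u_t·(1−s−f) + s.
Here 1−s−f = 0.716 and s = 0.022.
u_1 = 0.149500 × 0.716 + 0.022 = 0.129042.
u_2 = 0.129042 × 0.716 + 0.022 = 0.114394.
u_3 = 0.114394 × 0.716 + 0.022 = 0.103906.

Unemployment rate after three quarters ≈ 10.39%.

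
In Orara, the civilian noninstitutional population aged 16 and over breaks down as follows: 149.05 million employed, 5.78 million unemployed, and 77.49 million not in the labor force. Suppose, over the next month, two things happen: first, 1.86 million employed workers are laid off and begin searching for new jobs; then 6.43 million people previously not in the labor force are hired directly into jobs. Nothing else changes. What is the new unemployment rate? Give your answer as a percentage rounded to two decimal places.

New unemployment rate ≈ 4.74%.

Initially, labor force = 149.05 + 5.78 = 154.83 million, so u = 5.78/154.83 = 3.73%.
After the first change, employed falls and unemployed rises by 1.86; labor force unchanged → E = 147.19, U = 7.64, labor force = 154.83 million.
After the second change, employed and labor force both rise by 6.43; unemployed unchanged → E = 153.62, U = 7.64, labor force = 161.26 million.
New unemployment rate = 7.64 / 161.26 = 4.74%.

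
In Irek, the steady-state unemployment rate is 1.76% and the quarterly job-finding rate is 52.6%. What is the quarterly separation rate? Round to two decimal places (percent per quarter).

From u* = s/(s+f): s = u·f/(1−u).
s = 0.0176 × 52.6 / (1 − 0.0176) = 0.9258 / 0.9824 ≈ 0.94% per quarter.

Separation rate ≈ 0.94% per quarter.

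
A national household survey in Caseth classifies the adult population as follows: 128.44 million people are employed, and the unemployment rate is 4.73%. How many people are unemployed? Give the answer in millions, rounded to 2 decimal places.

About 6.38 million are unemployed.

Let U be the number unemployed. The labor force is E + U, and U/(E+U) = 0.0473.
So U = 0.0473 × 128.44 / (1 − 0.0473) = 6.0752 / 0.9527 ≈ 6.38 million.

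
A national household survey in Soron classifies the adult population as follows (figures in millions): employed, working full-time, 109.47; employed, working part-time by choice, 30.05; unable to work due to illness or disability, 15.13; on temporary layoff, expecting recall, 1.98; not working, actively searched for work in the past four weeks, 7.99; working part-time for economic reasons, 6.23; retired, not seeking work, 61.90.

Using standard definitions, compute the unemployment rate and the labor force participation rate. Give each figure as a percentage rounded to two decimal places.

Employed = 109.47 + 30.05 + 6.23 = 145.75 million (anyone who worked, including part-time for economic reasons, counts as employed).
Unemployed = 1.98 + 7.99 = 9.97 million (jobless and actively searching, or on temporary layoff).
Labor force = 145.75 + 9.97 = 155.72 million.
Not in labor force = 15.13 + 61.90 = 77.03 million (those not working and not actively searching are outside the labor force).
Civilian working-age population = 155.72 + 77.03 = 232.75 million.
Unemployment rate = 9.97 / 155.72 = 6.40%.
Labor force participation rate = 155.72 / 232.75 = 66.90%.

Unemployment rate ≈ 6.40%; labor force participation rate ≈ 66.90%.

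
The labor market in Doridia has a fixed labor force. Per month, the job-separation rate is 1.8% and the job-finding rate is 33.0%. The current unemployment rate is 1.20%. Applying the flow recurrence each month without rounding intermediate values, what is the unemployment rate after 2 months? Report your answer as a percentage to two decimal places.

Unemployment rate after two months ≈ 3.48%.

With a fixed labor force, u_{t+1} = u_t + s·(1−u_t) − f·u_t = u_t·(1−s−f) + s.
Here 1−s−f = 0.652 and s = 0.018.
u_1 = 0.012000 × 0.652 + 0.018 = 0.025824.
u_2 = 0.025824 × 0.652 + 0.018 = 0.034837.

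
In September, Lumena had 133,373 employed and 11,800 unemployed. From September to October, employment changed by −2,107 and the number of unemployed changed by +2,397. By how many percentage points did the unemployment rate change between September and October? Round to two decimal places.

September: labor force = 133,373 + 11,800 = 145,173; u = 11,800/145,173 = 8.13%.
October: labor force = 131,266 + 14,197 = 145,463; u = 14,197/145,463 = 9.76%.
Change = 9.76% − 8.13% = +1.63 pp.

The unemployment rate changed by +1.63 percentage points.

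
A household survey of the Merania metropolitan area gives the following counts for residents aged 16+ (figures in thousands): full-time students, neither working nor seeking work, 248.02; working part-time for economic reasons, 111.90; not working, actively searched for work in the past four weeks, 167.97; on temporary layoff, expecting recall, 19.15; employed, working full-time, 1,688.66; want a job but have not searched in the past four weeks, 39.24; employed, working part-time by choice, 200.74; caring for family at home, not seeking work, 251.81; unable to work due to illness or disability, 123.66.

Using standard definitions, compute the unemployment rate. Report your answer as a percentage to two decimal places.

Employed = 111.90 + 1,688.66 + 200.74 = 2,001.30 thousand (anyone who worked, including part-time for economic reasons, counts as employed).
Unemployed = 167.97 + 19.15 = 187.12 thousand (jobless and actively searching, or on temporary layoff).
Labor force = 2,001.30 + 187.12 = 2,188.42 thousand.
Unemployment rate = 187.12 / 2,188.42 = 8.55%.

Unemployment rate ≈ 8.55%.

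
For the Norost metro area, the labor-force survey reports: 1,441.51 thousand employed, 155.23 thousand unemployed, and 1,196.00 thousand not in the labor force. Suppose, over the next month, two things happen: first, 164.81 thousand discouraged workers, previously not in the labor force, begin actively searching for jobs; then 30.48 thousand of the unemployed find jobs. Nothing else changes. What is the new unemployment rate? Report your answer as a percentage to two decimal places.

New unemployment rate ≈ 16.44%.

Initially, labor force = 1,441.51 + 155.23 = 1,596.74 thousand, so u = 155.23/1,596.74 = 9.72%.
After the first change, unemployed and labor force both rise by 164.81 → E = 1,441.51, U = 320.04, labor force = 1,761.55 thousand.
After the second change, unemployed falls and employed rises by 30.48; labor force unchanged → E = 1,471.99, U = 289.56, labor force = 1,761.55 thousand.
New unemployment rate = 289.56 / 1,761.55 = 16.44%.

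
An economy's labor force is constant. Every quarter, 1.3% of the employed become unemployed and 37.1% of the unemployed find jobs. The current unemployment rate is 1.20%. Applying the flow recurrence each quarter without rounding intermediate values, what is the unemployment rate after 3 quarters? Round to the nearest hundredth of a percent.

With a fixed labor force, u_{t+1} = u_t + s·(1−u_t) − f·u_t = u_t·(1−s−f) + s.
Here 1−s−f = 0.616 and s = 0.013.
u_1 = 0.012000 × 0.616 + 0.013 = 0.020392.
u_2 = 0.020392 × 0.616 + 0.013 = 0.025561.
u_3 = 0.025561 × 0.616 + 0.013 = 0.028746.

Unemployment rate after three quarters ≈ 2.87%.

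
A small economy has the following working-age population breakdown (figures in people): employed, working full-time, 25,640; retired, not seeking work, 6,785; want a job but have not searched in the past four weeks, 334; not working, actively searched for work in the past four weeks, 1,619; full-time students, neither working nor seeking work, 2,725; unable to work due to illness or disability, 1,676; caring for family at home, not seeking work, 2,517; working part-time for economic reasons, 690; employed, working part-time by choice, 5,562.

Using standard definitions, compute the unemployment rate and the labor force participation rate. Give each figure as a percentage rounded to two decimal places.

Employed = 25,640 + 690 + 5,562 = 31,892 (anyone who worked, including part-time for economic reasons, counts as employed).
Unemployed = 1,619.
Labor force = 31,892 + 1,619 = 33,511.
Not in labor force = 6,785 + 334 + 2,725 + 1,676 + 2,517 = 14,037 (those not working and not actively searching are outside the labor force — including those who want a job but have given up searching).
Civilian working-age population = 33,511 + 14,037 = 47,548.
Unemployment rate = 1,619 / 33,511 = 4.83%.
Labor force participation rate = 33,511 / 47,548 = 70.48%.

Unemployment rate ≈ 4.83%; labor force participation rate ≈ 70.48%.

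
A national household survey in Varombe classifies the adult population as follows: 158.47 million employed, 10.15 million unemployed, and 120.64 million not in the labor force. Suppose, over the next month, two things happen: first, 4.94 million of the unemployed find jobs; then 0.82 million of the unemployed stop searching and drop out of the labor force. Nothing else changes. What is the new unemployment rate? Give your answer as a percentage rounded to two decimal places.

New unemployment rate ≈ 2.62%.

Initially, labor force = 158.47 + 10.15 = 168.62 million, so u = 10.15/168.62 = 6.02%.
After the first change, unemployed falls and employed rises by 4.94; labor force unchanged → E = 163.41, U = 5.21, labor force = 168.62 million.
After the second change, unemployed and labor force both fall by 0.82 → E = 163.41, U = 4.39, labor force = 167.80 million.
New unemployment rate = 4.39 / 167.80 = 2.62%.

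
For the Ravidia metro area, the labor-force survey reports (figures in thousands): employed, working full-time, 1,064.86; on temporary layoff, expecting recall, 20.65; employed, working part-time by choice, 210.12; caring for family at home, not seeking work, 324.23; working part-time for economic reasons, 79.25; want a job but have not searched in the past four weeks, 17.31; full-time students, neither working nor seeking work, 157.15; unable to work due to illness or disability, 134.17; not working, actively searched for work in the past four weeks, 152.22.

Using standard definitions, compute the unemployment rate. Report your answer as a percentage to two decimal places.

Employed = 1,064.86 + 210.12 + 79.25 = 1,354.23 thousand (anyone who worked, including part-time for economic reasons, counts as employed).
Unemployed = 20.65 + 152.22 = 172.87 thousand (jobless and actively searching, or on temporary layoff).
Labor force = 1,354.23 + 172.87 = 1,527.10 thousand.
Unemployment rate = 172.87 / 1,527.10 = 11.32%.

Unemployment rate ≈ 11.32%.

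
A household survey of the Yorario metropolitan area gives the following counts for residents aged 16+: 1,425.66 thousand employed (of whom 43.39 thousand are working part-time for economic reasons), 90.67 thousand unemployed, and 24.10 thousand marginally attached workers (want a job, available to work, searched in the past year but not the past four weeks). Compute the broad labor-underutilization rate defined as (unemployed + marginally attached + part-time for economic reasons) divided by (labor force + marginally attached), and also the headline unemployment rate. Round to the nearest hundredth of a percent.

Broad underutilization rate ≈ 10.27%; headline unemployment rate ≈ 5.98%.

Labor force = 1,425.66 + 90.67 = 1,516.33 thousand.
Numerator = 90.67 + 24.10 + 43.39 = 158.16 thousand.
Denominator = 1,516.33 + 24.10 = 1,540.43 thousand.
Broad rate = 158.16 / 1,540.43 = 10.27%.
Headline unemployment rate = 90.67 / 1,516.33 = 5.98%.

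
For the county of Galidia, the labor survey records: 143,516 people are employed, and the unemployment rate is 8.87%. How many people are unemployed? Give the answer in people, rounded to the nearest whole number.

About 13,969 are unemployed.

Let U be the number unemployed. The labor force is E + U, and U/(E+U) = 0.0887.
So U = 0.0887 × 143,516 / (1 − 0.0887) = 12729.87 / 0.9113 ≈ 13,969.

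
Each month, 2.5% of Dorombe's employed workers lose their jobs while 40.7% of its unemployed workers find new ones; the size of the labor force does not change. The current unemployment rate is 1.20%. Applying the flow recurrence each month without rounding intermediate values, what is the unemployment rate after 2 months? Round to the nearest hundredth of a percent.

Unemployment rate after two months ≈ 4.31%.

With a fixed labor force, u_{t+1} = u_t + s·(1−u_t) − f·u_t = u_t·(1−s−f) + s.
Here 1−s−f = 0.568 and s = 0.025.
u_1 = 0.012000 × 0.568 + 0.025 = 0.031816.
u_2 = 0.031816 × 0.568 + 0.025 = 0.043071.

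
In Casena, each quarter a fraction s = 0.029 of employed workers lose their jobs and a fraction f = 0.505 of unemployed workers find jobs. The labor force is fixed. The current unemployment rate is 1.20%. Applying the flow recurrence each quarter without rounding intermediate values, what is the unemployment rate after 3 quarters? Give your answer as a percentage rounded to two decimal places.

Unemployment rate after three quarters ≈ 5.00%.

With a fixed labor force, u_{t+1} = u_t + s·(1−u_t) − f·u_t = u_t·(1−s−f) + s.
Here 1−s−f = 0.466 and s = 0.029.
u_1 = 0.012000 × 0.466 + 0.029 = 0.034592.
u_2 = 0.034592 × 0.466 + 0.029 = 0.045120.
u_3 = 0.045120 × 0.466 + 0.029 = 0.050026.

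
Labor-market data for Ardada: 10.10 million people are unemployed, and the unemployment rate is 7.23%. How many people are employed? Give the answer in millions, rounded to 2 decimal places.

Labor force = U / u = 10.10 / 0.0723 ≈ 139.70 million.
Employed = labor force − unemployed = 139.70 − 10.10 = 129.60 million.

About 129.60 million are employed.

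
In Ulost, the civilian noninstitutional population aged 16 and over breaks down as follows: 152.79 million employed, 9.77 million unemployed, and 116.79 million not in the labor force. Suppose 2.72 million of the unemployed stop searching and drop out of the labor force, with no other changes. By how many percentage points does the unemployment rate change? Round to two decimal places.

The unemployment rate changes by −1.60 percentage points.

Initially, labor force = 152.79 + 9.77 = 162.56 million, so u = 9.77/162.56 = 6.01%.
After the change, unemployed and labor force both fall by 2.72 → E = 152.79, U = 7.05, labor force = 159.84 million.
New unemployment rate = 7.05 / 159.84 = 4.41%.
Change = 4.41% − 6.01% = −1.60 percentage points.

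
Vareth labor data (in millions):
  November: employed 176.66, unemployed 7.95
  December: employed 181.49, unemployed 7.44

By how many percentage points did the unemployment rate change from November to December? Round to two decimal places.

November: labor force = 176.66 + 7.95 = 184.61; u = 7.95/184.61 = 4.31%.
December: labor force = 181.49 + 7.44 = 188.93; u = 7.44/188.93 = 3.94%.
Change = 3.94% − 4.31% = −0.37 pp.

The unemployment rate changed by −0.37 percentage points.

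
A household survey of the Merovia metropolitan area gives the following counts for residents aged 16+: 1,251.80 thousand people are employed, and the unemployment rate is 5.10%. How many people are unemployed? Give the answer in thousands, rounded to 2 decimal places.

About 67.27 thousand are unemployed.

Let U be the number unemployed. The labor force is E + U, and U/(E+U) = 0.0510.
So U = 0.0510 × 1,251.80 / (1 − 0.0510) = 63.8418 / 0.9490 ≈ 67.27 thousand.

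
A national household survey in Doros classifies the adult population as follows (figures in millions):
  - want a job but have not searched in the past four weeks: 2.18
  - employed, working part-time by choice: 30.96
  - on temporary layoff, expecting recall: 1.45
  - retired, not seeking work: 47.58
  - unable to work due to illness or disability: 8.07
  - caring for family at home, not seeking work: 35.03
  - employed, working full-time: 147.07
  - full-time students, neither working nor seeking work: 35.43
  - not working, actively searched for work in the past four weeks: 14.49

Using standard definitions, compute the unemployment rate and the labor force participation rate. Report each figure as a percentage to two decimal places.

Employed = 30.96 + 147.07 = 178.03 million.
Unemployed = 1.45 + 14.49 = 15.94 million (jobless and actively searching, or on temporary layoff).
Labor force = 178.03 + 15.94 = 193.97 million.
Not in labor force = 2.18 + 47.58 + 8.07 + 35.03 + 35.43 = 128.29 million (those not working and not actively searching are outside the labor force — including those who want a job but have given up searching).
Civilian working-age population = 193.97 + 128.29 = 322.26 million.
Unemployment rate = 15.94 / 193.97 = 8.22%.
Labor force participation rate = 193.97 / 322.26 = 60.19%.

Unemployment rate ≈ 8.22%; labor force participation rate ≈ 60.19%.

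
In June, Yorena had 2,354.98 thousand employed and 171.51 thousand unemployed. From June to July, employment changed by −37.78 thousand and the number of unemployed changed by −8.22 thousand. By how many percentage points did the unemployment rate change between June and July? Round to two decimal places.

June: labor force = 2,354.98 + 171.51 = 2,526.49; u = 171.51/2,526.49 = 6.79%.
July: labor force = 2,317.20 + 163.29 = 2,480.49; u = 163.29/2,480.49 = 6.58%.
Change = 6.58% − 6.79% = −0.21 pp.

The unemployment rate changed by −0.21 percentage points.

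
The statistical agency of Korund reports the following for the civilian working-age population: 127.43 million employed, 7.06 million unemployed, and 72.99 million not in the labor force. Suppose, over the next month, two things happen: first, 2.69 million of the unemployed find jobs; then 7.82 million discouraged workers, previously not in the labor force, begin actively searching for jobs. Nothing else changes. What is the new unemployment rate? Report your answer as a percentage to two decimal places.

Initially, labor force = 127.43 + 7.06 = 134.49 million, so u = 7.06/134.49 = 5.25%.
After the first change, unemployed falls and employed rises by 2.69; labor force unchanged → E = 130.12, U = 4.37, labor force = 134.49 million.
After the second change, unemployed and labor force both rise by 7.82 → E = 130.12, U = 12.19, labor force = 142.31 million.
New unemployment rate = 12.19 / 142.31 = 8.57%.

New unemployment rate ≈ 8.57%.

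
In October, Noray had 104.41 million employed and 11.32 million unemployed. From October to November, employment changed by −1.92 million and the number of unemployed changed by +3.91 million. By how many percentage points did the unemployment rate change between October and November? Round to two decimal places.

October: labor force = 104.41 + 11.32 = 115.73; u = 11.32/115.73 = 9.78%.
November: labor force = 102.49 + 15.23 = 117.72; u = 15.23/117.72 = 12.94%.
Change = 12.94% − 9.78% = +3.16 pp.

The unemployment rate changed by +3.16 percentage points.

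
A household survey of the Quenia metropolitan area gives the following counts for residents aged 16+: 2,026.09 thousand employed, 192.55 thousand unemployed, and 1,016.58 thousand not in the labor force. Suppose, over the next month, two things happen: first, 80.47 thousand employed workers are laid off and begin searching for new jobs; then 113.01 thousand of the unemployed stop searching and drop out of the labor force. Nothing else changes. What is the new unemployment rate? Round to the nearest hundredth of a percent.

Initially, labor force = 2,026.09 + 192.55 = 2,218.64 thousand, so u = 192.55/2,218.64 = 8.68%.
After the first change, employed falls and unemployed rises by 80.47; labor force unchanged → E = 1,945.62, U = 273.02, labor force = 2,218.64 thousand.
After the second change, unemployed and labor force both fall by 113.01 → E = 1,945.62, U = 160.01, labor force = 2,105.63 thousand.
New unemployment rate = 160.01 / 2,105.63 = 7.60%.

New unemployment rate ≈ 7.60%.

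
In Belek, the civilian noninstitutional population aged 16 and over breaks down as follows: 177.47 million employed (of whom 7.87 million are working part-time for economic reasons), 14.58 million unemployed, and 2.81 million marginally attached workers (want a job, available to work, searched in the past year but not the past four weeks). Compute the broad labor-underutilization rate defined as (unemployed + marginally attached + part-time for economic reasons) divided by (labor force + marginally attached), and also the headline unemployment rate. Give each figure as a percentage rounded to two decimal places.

Labor force = 177.47 + 14.58 = 192.05 million.
Numerator = 14.58 + 2.81 + 7.87 = 25.26 million.
Denominator = 192.05 + 2.81 = 194.86 million.
Broad rate = 25.26 / 194.86 = 12.96%.
Headline unemployment rate = 14.58 / 192.05 = 7.59%.

Broad underutilization rate ≈ 12.96%; headline unemployment rate ≈ 7.59%.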